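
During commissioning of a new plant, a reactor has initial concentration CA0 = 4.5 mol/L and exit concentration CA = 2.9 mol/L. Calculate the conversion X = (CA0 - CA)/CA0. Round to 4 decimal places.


X = (CA0 - CA) / CA0
X = (4.5 - 2.9) / 4.5
X = 1.6 / 4.5
X = 0.3556


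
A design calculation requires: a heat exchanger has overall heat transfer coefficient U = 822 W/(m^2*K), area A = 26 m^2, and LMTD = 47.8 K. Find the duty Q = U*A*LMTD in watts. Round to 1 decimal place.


Q = U * A * LMTD
Q = 822 * 26 * 47.8
Q = 1021581.6 W


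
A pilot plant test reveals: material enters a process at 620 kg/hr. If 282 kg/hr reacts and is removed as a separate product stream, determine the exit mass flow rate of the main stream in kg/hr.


Steady-state mass balance on the main outlet: F_out = F_in - F_removed
F_out = 620 - 282
F_out = 338 kg/hr


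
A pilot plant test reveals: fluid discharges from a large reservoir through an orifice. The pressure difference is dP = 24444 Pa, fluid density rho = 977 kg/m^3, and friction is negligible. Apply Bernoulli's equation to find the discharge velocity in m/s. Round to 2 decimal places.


v = sqrt(2*dP/rho)
v = sqrt(2*24444/977)
v = sqrt(50.038895)
v = 7.07 m/s


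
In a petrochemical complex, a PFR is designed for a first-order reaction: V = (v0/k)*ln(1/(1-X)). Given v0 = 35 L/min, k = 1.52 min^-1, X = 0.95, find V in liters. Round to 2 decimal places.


V = (v0/k) * ln(1/(1-X))
V = (35/1.52) * ln(1/(1-0.95))
V = 23.026316 * ln(20.0)
V = 23.026316 * 2.995732
V = 68.98 L


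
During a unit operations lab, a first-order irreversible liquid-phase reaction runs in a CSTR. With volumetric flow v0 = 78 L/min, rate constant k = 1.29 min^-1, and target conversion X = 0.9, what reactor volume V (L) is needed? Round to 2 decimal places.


V = v0 * X / (k * (1 - X))
V = 78 * 0.9 / (1.29 * (1 - 0.9))
V = 70.2 / (1.29 * 0.1)
V = 70.2 / 0.129
V = 544.19 L


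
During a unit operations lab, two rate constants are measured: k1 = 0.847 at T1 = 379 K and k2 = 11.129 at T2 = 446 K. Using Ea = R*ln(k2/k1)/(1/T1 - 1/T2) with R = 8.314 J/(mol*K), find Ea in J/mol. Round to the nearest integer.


Ea = R * ln(k2/k1) / (1/T1 - 1/T2)
ln(k2/k1) = ln(11.129/0.847) = 2.5756089
1/T1 - 1/T2 = 1/379 - 1/446 = 0.000396369961
Ea = 8.314 * 2.5756089 / 0.000396369961
Ea = 54024 J/mol


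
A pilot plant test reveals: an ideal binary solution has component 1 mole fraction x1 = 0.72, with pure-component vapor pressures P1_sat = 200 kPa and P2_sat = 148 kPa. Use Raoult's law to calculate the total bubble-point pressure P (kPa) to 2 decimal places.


P = x1*P1_sat + x2*P2_sat
x2 = 1 - x1 = 1 - 0.72 = 0.28
P = 0.72*200 + 0.28*148
P = 144.0 + 41.44
P = 185.44 kPa


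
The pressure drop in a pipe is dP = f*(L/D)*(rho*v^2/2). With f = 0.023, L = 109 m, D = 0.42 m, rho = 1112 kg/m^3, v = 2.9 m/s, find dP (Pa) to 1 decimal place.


dP = f * (L/D) * (rho*v^2/2)
dP = 0.023 * (109/0.42) * (1112*2.9^2/2)
L/D = 259.52380952
rho*v^2/2 = 1112*8.41/2 = 4675.96
dP = 0.023 * 259.52380952 * 4675.96
dP = 27911.0 Pa


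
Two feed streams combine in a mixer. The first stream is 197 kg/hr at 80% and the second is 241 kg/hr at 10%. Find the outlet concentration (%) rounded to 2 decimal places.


Mass balance on solute: F1*x1 + F2*x2 = F3*x3
F3 = F1 + F2 = 197 + 241 = 438 kg/hr
x3 = (F1*x1 + F2*x2)/F3
x3 = (197*0.8 + 241*0.1) / 438
x3 = 41.48%


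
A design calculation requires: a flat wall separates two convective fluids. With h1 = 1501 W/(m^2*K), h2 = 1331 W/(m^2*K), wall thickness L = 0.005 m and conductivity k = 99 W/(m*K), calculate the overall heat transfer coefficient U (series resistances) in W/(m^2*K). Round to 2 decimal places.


1/U = 1/h1 + L/k + 1/h2
1/U = 1/1501 + 0.005/99 + 1/1331
1/U = 0.0006662225 + 5.05051e-05 + 0.0007513148
1/U = 0.0014680424
U = 681.18 W/(m^2*K)


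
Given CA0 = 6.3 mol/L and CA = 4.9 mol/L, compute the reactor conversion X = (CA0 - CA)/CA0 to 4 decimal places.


X = (CA0 - CA) / CA0
X = (6.3 - 4.9) / 6.3
X = 1.4 / 6.3
X = 0.2222


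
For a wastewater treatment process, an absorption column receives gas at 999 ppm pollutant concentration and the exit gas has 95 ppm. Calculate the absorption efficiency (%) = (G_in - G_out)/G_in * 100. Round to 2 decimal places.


Efficiency = (G_in - G_out) / G_in * 100%
Efficiency = (999 - 95) / 999 * 100
Efficiency = 904 / 999 * 100
Efficiency = 90.49%


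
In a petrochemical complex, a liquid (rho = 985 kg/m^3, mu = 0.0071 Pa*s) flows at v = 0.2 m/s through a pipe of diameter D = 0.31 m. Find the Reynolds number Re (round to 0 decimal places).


Re = rho * v * D / mu
Re = 985 * 0.2 * 0.31 / 0.0071
Re = 61.07 / 0.0071
Re = 8601


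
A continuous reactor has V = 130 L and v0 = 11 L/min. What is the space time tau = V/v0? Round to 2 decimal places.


tau = V / v0
tau = 130 / 11
tau = 11.82 min


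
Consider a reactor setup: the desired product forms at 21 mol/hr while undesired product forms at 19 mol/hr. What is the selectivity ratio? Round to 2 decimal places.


S = desired product rate / undesired product rate
S = 21 / 19
S = 1.11


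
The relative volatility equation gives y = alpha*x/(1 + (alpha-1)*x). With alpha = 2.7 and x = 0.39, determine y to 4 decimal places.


y = alpha*x / (1 + (alpha-1)*x)
y = 2.7*0.39 / (1 + (2.7-1)*0.39)
y = 1.053 / (1 + 0.663)
y = 1.053 / 1.663
y = 0.6332


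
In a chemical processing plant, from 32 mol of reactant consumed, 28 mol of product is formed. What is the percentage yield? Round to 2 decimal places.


Yield = (moles product / moles consumed) * 100%
Yield = (28 / 32) * 100
Yield = 0.875 * 100
Yield = 87.50%


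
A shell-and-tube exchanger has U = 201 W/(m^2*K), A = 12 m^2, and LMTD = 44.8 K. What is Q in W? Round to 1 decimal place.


Q = U * A * LMTD
Q = 201 * 12 * 44.8
Q = 108057.6 W


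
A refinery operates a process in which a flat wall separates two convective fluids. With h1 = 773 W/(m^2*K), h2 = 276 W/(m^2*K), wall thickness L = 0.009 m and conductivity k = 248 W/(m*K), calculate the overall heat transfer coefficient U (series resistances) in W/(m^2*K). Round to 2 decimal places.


1/U = 1/h1 + L/k + 1/h2
1/U = 1/773 + 0.009/248 + 1/276
1/U = 0.0012936611 + 3.62903e-05 + 0.0036231884
1/U = 0.0049531398
U = 201.89 W/(m^2*K)


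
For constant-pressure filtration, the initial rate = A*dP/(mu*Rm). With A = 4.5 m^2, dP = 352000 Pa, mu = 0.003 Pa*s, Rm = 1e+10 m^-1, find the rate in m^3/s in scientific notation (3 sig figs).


rate = A * dP / (mu * Rm)
rate = 4.5 * 352000 / (0.003 * 1e+10)
rate = 1584000.0 / 3.000e+07
rate = 5.28e-02 m^3/s


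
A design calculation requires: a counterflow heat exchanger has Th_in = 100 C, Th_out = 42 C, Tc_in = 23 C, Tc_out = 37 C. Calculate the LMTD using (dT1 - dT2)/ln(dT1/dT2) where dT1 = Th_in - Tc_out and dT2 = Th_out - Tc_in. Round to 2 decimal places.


dT1 = Th_in - Tc_out = 100 - 37 = 63
dT2 = Th_out - Tc_in = 42 - 23 = 19
LMTD = (dT1 - dT2) / ln(dT1/dT2)
LMTD = (63 - 19) / ln(63/19)
LMTD = 36.71 K


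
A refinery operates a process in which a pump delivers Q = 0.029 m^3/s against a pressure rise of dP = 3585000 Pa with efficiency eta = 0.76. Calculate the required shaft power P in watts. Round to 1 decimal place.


P = Q * dP / eta
P = 0.029 * 3585000 / 0.76
P = 103965.0 / 0.76
P = 136796.1 W


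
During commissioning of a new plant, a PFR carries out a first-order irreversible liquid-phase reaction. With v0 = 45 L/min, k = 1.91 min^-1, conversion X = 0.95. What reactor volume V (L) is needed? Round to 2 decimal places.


V = (v0/k) * ln(1/(1-X))
V = (45/1.91) * ln(1/(1-0.95))
V = 23.560209 * ln(20.0)
V = 23.560209 * 2.995732
V = 70.58 L


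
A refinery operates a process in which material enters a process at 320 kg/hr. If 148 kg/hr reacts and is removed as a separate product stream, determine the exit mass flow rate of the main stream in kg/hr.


Steady-state mass balance on the main outlet: F_out = F_in - F_removed
F_out = 320 - 148
F_out = 172 kg/hr


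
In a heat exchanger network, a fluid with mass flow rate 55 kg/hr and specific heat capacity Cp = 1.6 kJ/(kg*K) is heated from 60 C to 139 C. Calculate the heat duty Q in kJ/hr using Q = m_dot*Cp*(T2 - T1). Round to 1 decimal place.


Q = m_dot * Cp * (T2 - T1)
Q = 55 * 1.6 * (139 - 60)
Q = 55 * 1.6 * 79
Q = 6952.0 kJ/hr


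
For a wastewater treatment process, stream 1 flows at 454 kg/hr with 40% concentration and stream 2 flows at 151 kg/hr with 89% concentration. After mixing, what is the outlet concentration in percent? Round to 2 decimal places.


Mass balance on solute: F1*x1 + F2*x2 = F3*x3
F3 = F1 + F2 = 454 + 151 = 605 kg/hr
x3 = (F1*x1 + F2*x2)/F3
x3 = (454*0.4 + 151*0.89) / 605
x3 = 52.23%


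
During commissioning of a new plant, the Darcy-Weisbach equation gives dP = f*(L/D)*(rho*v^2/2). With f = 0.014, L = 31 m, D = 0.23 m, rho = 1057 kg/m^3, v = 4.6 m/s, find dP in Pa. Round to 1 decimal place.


dP = f * (L/D) * (rho*v^2/2)
dP = 0.014 * (31/0.23) * (1057*4.6^2/2)
L/D = 134.7826087
rho*v^2/2 = 1057*21.16/2 = 11183.06
dP = 0.014 * 134.7826087 * 11183.06
dP = 21101.9 Pa


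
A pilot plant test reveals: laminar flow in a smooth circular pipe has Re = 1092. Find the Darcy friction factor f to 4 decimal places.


f = 64 / Re
f = 64 / 1092
f = 0.0586


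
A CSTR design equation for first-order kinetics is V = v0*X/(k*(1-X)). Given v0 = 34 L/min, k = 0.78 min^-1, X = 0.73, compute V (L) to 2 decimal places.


V = v0 * X / (k * (1 - X))
V = 34 * 0.73 / (0.78 * (1 - 0.73))
V = 24.82 / (0.78 * 0.27)
V = 24.82 / 0.2106
V = 117.85 L


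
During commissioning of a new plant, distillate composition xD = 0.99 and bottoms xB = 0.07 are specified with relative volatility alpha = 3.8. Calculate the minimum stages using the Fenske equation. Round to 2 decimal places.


N_min = ln((xD*(1-xB))/(xB*(1-xD))) / ln(alpha)
Numerator inside ln: 0.9207 / 0.0007 = 1315.285714
ln(1315.285714) = 7.181809
ln(alpha) = ln(3.8) = 1.335001
N_min = 7.181809 / 1.335001 = 5.38


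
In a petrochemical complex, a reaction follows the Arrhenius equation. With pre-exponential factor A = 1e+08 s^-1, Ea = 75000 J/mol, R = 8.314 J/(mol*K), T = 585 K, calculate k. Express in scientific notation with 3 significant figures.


k = A * exp(-Ea/(R*T))
k = 1e+08 * exp(-75000 / (8.314 * 585))
k = 1e+08 * exp(-15.420391)
k = 2.01e+01


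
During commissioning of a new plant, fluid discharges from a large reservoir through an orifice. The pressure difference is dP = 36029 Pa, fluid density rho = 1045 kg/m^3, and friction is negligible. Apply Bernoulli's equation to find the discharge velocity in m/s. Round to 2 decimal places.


v = sqrt(2*dP/rho)
v = sqrt(2*36029/1045)
v = sqrt(68.955024)
v = 8.30 m/s


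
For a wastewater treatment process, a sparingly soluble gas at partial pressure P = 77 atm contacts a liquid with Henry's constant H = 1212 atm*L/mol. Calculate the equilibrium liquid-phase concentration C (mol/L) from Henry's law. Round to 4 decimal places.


C = P / H
C = 77 / 1212
C = 0.0635 mol/L


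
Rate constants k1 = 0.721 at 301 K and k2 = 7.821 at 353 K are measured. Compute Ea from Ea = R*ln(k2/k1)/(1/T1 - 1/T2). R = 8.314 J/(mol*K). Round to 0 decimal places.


Ea = R * ln(k2/k1) / (1/T1 - 1/T2)
ln(k2/k1) = ln(7.821/0.721) = 2.3839286
1/T1 - 1/T2 = 1/301 - 1/353 = 0.000489397946
Ea = 8.314 * 2.3839286 / 0.000489397946
Ea = 40499 J/mol


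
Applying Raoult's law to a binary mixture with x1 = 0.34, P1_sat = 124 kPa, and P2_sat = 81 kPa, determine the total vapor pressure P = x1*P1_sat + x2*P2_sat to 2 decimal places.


P = x1*P1_sat + x2*P2_sat
x2 = 1 - x1 = 1 - 0.34 = 0.66
P = 0.34*124 + 0.66*81
P = 42.16 + 53.46
P = 95.62 kPa


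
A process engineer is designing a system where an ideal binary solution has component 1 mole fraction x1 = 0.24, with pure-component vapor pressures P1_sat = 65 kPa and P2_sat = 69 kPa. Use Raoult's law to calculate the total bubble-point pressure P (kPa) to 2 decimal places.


P = x1*P1_sat + x2*P2_sat
x2 = 1 - x1 = 1 - 0.24 = 0.76
P = 0.24*65 + 0.76*69
P = 15.6 + 52.44
P = 68.04 kPa


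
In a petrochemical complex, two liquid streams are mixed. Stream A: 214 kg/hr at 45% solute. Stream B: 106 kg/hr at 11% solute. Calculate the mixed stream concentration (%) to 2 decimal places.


Mass balance on solute: F1*x1 + F2*x2 = F3*x3
F3 = F1 + F2 = 214 + 106 = 320 kg/hr
x3 = (F1*x1 + F2*x2)/F3
x3 = (214*0.45 + 106*0.11) / 320
x3 = 33.74%


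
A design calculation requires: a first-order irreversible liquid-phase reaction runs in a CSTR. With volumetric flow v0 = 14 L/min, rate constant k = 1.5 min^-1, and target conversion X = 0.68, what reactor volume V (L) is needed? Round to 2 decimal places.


V = v0 * X / (k * (1 - X))
V = 14 * 0.68 / (1.5 * (1 - 0.68))
V = 9.52 / (1.5 * 0.32)
V = 9.52 / 0.48
V = 19.83 L


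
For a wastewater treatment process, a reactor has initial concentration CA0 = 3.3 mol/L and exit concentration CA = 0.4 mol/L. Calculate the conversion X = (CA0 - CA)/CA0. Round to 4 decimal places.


X = (CA0 - CA) / CA0
X = (3.3 - 0.4) / 3.3
X = 2.9 / 3.3
X = 0.8788


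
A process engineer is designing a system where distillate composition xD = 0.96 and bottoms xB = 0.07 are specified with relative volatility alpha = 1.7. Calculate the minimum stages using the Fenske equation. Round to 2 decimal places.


N_min = ln((xD*(1-xB))/(xB*(1-xD))) / ln(alpha)
Numerator inside ln: 0.8928 / 0.0028 = 318.857143
ln(318.857143) = 5.764743
ln(alpha) = ln(1.7) = 0.530628
N_min = 5.764743 / 0.530628 = 10.86


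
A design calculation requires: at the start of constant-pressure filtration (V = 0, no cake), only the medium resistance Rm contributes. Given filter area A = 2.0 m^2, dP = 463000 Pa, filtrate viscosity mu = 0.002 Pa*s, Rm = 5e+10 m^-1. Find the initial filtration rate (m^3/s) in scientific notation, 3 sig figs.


rate = A * dP / (mu * Rm)
rate = 2.0 * 463000 / (0.002 * 5e+10)
rate = 926000.0 / 1.000e+08
rate = 9.26e-03 m^3/s


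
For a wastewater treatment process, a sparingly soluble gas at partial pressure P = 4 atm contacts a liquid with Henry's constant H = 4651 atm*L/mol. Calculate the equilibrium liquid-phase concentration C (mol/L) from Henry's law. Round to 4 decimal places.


C = P / H
C = 4 / 4651
C = 0.0009 mol/L


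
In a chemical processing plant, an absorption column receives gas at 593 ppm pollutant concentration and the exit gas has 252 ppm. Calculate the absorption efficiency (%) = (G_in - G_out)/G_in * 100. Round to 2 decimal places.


Efficiency = (G_in - G_out) / G_in * 100%
Efficiency = (593 - 252) / 593 * 100
Efficiency = 341 / 593 * 100
Efficiency = 57.50%


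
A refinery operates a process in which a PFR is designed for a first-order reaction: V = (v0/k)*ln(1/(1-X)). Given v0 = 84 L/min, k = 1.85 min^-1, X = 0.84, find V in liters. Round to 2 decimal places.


V = (v0/k) * ln(1/(1-X))
V = (84/1.85) * ln(1/(1-0.84))
V = 45.405405 * ln(6.25)
V = 45.405405 * 1.832581
V = 83.21 L


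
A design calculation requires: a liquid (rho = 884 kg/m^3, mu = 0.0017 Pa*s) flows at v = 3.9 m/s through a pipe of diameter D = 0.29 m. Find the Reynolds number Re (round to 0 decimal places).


Re = rho * v * D / mu
Re = 884 * 3.9 * 0.29 / 0.0017
Re = 999.804 / 0.0017
Re = 588120


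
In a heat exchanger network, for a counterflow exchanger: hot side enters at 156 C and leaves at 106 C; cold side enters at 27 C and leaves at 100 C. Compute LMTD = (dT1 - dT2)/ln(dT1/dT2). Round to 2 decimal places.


dT1 = Th_in - Tc_out = 156 - 100 = 56
dT2 = Th_out - Tc_in = 106 - 27 = 79
LMTD = (dT1 - dT2) / ln(dT1/dT2)
LMTD = (56 - 79) / ln(56/79)
LMTD = 66.84 K


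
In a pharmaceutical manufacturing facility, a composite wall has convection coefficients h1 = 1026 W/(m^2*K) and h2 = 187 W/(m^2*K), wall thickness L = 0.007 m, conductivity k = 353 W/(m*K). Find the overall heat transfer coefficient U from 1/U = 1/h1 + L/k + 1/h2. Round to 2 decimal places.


1/U = 1/h1 + L/k + 1/h2
1/U = 1/1026 + 0.007/353 + 1/187
1/U = 0.0009746589 + 1.983e-05 + 0.0053475936
1/U = 0.0063420825
U = 157.68 W/(m^2*K)


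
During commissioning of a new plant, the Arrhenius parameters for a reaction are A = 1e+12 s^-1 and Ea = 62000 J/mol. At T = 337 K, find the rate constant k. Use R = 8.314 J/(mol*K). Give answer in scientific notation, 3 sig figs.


k = A * exp(-Ea/(R*T))
k = 1e+12 * exp(-62000 / (8.314 * 337))
k = 1e+12 * exp(-22.128489)
k = 2.45e+02


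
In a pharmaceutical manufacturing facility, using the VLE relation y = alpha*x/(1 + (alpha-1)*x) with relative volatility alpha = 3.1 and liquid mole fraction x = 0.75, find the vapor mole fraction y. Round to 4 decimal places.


y = alpha*x / (1 + (alpha-1)*x)
y = 3.1*0.75 / (1 + (3.1-1)*0.75)
y = 2.325 / (1 + 1.575)
y = 2.325 / 2.575
y = 0.9029


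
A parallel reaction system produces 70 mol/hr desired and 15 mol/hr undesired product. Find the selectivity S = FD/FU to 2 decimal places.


S = desired product rate / undesired product rate
S = 70 / 15
S = 4.67


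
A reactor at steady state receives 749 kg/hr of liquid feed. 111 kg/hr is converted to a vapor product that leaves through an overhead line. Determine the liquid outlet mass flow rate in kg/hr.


Steady-state mass balance on the main outlet: F_out = F_in - F_removed
F_out = 749 - 111
F_out = 638 kg/hr


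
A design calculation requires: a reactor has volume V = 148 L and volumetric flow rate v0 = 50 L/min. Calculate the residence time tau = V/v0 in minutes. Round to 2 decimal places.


tau = V / v0
tau = 148 / 50
tau = 2.96 min


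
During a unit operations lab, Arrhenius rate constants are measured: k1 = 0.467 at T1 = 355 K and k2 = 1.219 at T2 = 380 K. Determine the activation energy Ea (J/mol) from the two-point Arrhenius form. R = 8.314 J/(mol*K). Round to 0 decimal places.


Ea = R * ln(k2/k1) / (1/T1 - 1/T2)
ln(k2/k1) = ln(1.219/0.467) = 0.9594569
1/T1 - 1/T2 = 1/355 - 1/380 = 0.000185322461
Ea = 8.314 * 0.9594569 / 0.000185322461
Ea = 43043 J/mol


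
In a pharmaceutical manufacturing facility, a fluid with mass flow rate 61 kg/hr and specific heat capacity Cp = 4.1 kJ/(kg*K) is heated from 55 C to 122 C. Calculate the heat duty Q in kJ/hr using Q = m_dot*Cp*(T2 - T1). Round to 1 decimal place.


Q = m_dot * Cp * (T2 - T1)
Q = 61 * 4.1 * (122 - 55)
Q = 61 * 4.1 * 67
Q = 16756.7 kJ/hr


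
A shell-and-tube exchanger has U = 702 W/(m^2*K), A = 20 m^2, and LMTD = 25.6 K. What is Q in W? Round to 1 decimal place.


Q = U * A * LMTD
Q = 702 * 20 * 25.6
Q = 359424.0 W


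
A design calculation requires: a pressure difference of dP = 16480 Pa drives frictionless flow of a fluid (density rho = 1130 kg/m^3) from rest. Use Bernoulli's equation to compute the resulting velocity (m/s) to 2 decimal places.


v = sqrt(2*dP/rho)
v = sqrt(2*16480/1130)
v = sqrt(29.168142)
v = 5.40 m/s


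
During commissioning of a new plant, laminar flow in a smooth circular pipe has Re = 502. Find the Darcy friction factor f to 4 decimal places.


f = 64 / Re
f = 64 / 502
f = 0.1275


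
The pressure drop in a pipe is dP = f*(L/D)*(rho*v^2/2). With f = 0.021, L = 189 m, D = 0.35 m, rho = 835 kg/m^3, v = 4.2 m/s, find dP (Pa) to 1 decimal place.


dP = f * (L/D) * (rho*v^2/2)
dP = 0.021 * (189/0.35) * (835*4.2^2/2)
L/D = 540.0
rho*v^2/2 = 835*17.64/2 = 7364.7
dP = 0.021 * 540.0 * 7364.7
dP = 83515.7 Pa


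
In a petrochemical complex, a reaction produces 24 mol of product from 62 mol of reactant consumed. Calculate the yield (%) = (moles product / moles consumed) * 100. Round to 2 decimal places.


Yield = (moles product / moles consumed) * 100%
Yield = (24 / 62) * 100
Yield = 0.3871 * 100
Yield = 38.71%


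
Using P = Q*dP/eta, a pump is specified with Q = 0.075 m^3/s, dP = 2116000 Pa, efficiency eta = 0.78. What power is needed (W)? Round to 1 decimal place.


P = Q * dP / eta
P = 0.075 * 2116000 / 0.78
P = 158700.0 / 0.78
P = 203461.5 W


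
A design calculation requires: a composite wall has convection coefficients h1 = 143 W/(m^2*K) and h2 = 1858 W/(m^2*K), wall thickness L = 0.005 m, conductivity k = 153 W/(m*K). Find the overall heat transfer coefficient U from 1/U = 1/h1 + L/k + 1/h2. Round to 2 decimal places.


1/U = 1/h1 + L/k + 1/h2
1/U = 1/143 + 0.005/153 + 1/1858
1/U = 0.006993007 + 3.26797e-05 + 0.0005382131
1/U = 0.0075638998
U = 132.21 W/(m^2*K)


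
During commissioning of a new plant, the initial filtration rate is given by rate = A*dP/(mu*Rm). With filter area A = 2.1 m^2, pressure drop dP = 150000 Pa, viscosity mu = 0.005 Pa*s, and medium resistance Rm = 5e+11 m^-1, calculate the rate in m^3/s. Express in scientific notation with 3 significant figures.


rate = A * dP / (mu * Rm)
rate = 2.1 * 150000 / (0.005 * 5e+11)
rate = 315000.0 / 2.500e+09
rate = 1.26e-04 m^3/s


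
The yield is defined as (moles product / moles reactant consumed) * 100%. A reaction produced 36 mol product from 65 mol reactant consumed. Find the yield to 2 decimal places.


Yield = (moles product / moles consumed) * 100%
Yield = (36 / 65) * 100
Yield = 0.5538 * 100
Yield = 55.38%


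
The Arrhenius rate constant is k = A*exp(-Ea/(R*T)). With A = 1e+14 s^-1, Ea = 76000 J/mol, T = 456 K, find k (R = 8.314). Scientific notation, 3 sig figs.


k = A * exp(-Ea/(R*T))
k = 1e+14 * exp(-76000 / (8.314 * 456))
k = 1e+14 * exp(-20.046508)
k = 1.97e+05


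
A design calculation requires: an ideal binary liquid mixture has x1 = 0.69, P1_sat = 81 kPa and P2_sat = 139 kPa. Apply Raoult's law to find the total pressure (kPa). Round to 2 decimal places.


P = x1*P1_sat + x2*P2_sat
x2 = 1 - x1 = 1 - 0.69 = 0.31
P = 0.69*81 + 0.31*139
P = 55.89 + 43.09
P = 98.98 kPa


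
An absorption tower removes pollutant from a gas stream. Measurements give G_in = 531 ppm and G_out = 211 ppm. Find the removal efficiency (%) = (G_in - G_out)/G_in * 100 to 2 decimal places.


Efficiency = (G_in - G_out) / G_in * 100%
Efficiency = (531 - 211) / 531 * 100
Efficiency = 320 / 531 * 100
Efficiency = 60.26%


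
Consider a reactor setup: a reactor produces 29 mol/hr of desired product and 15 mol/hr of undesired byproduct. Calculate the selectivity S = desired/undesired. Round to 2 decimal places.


S = desired product rate / undesired product rate
S = 29 / 15
S = 1.93


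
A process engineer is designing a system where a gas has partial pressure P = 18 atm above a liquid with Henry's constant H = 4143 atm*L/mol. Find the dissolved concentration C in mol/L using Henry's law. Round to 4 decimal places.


C = P / H
C = 18 / 4143
C = 0.0043 mol/L


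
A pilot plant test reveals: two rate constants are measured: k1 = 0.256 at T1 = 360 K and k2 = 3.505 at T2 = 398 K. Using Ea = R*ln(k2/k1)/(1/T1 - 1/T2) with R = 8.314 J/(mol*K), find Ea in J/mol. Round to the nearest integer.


Ea = R * ln(k2/k1) / (1/T1 - 1/T2)
ln(k2/k1) = ln(3.505/0.256) = 2.6167684
1/T1 - 1/T2 = 1/360 - 1/398 = 0.000265214964
Ea = 8.314 * 2.6167684 / 0.000265214964
Ea = 82031 J/mol


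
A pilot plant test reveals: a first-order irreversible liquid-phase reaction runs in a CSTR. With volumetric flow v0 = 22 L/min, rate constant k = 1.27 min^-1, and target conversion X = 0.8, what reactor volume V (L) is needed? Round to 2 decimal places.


V = v0 * X / (k * (1 - X))
V = 22 * 0.8 / (1.27 * (1 - 0.8))
V = 17.6 / (1.27 * 0.2)
V = 17.6 / 0.254
V = 69.29 L


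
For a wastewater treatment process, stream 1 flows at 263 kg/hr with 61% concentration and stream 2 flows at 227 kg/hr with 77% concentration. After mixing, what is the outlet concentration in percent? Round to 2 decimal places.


Mass balance on solute: F1*x1 + F2*x2 = F3*x3
F3 = F1 + F2 = 263 + 227 = 490 kg/hr
x3 = (F1*x1 + F2*x2)/F3
x3 = (263*0.61 + 227*0.77) / 490
x3 = 68.41%


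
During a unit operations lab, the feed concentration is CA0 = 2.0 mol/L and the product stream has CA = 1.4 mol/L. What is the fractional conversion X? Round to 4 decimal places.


X = (CA0 - CA) / CA0
X = (2.0 - 1.4) / 2.0
X = 0.6 / 2.0
X = 0.3000


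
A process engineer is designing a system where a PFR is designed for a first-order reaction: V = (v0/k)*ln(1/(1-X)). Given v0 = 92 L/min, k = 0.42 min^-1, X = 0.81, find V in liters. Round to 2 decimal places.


V = (v0/k) * ln(1/(1-X))
V = (92/0.42) * ln(1/(1-0.81))
V = 219.047619 * ln(5.263158)
V = 219.047619 * 1.660731
V = 363.78 L


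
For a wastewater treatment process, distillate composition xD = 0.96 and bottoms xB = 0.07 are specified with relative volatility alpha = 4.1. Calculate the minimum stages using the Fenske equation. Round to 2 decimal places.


N_min = ln((xD*(1-xB))/(xB*(1-xD))) / ln(alpha)
Numerator inside ln: 0.8928 / 0.0028 = 318.857143
ln(318.857143) = 5.764743
ln(alpha) = ln(4.1) = 1.410987
N_min = 5.764743 / 1.410987 = 4.09


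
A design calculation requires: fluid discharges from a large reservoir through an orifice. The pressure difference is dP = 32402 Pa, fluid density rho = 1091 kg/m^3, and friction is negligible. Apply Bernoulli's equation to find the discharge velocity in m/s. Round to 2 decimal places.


v = sqrt(2*dP/rho)
v = sqrt(2*32402/1091)
v = sqrt(59.398717)
v = 7.71 m/s


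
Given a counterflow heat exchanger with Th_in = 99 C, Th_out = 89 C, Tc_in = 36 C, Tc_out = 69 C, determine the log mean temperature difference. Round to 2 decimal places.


dT1 = Th_in - Tc_out = 99 - 69 = 30
dT2 = Th_out - Tc_in = 89 - 36 = 53
LMTD = (dT1 - dT2) / ln(dT1/dT2)
LMTD = (30 - 53) / ln(30/53)
LMTD = 40.42 K


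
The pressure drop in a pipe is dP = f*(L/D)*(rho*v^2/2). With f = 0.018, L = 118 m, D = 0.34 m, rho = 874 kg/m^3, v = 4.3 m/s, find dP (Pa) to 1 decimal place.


dP = f * (L/D) * (rho*v^2/2)
dP = 0.018 * (118/0.34) * (874*4.3^2/2)
L/D = 347.05882353
rho*v^2/2 = 874*18.49/2 = 8080.13
dP = 0.018 * 347.05882353 * 8080.13
dP = 50477.0 Pa


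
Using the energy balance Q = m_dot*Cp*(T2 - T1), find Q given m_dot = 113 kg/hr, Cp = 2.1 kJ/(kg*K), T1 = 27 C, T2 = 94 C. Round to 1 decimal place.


Q = m_dot * Cp * (T2 - T1)
Q = 113 * 2.1 * (94 - 27)
Q = 113 * 2.1 * 67
Q = 15899.1 kJ/hr


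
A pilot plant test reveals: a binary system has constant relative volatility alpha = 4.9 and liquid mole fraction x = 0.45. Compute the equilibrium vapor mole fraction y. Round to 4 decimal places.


y = alpha*x / (1 + (alpha-1)*x)
y = 4.9*0.45 / (1 + (4.9-1)*0.45)
y = 2.205 / (1 + 1.755)
y = 2.205 / 2.755
y = 0.8004


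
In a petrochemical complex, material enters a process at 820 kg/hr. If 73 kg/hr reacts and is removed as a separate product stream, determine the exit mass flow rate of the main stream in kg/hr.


Steady-state mass balance on the main outlet: F_out = F_in - F_removed
F_out = 820 - 73
F_out = 747 kg/hr


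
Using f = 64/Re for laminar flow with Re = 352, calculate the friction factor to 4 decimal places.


f = 64 / Re
f = 64 / 352
f = 0.1818


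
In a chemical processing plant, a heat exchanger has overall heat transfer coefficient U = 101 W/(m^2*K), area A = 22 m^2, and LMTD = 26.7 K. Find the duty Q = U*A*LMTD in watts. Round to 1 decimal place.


Q = U * A * LMTD
Q = 101 * 22 * 26.7
Q = 59327.4 W


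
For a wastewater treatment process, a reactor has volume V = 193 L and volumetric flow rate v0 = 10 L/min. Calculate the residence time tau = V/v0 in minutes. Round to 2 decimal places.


tau = V / v0
tau = 193 / 10
tau = 19.30 min


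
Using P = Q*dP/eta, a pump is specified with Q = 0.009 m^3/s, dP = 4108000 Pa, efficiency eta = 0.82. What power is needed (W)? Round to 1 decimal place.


P = Q * dP / eta
P = 0.009 * 4108000 / 0.82
P = 36972.0 / 0.82
P = 45087.8 W


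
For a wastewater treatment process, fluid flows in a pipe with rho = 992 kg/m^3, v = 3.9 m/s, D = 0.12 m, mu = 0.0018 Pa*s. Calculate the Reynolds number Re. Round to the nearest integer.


Re = rho * v * D / mu
Re = 992 * 3.9 * 0.12 / 0.0018
Re = 464.256 / 0.0018
Re = 257920


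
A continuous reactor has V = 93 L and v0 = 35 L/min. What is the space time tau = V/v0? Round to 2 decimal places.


tau = V / v0
tau = 93 / 35
tau = 2.66 min


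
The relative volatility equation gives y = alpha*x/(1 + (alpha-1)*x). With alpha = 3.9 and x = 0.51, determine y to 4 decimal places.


y = alpha*x / (1 + (alpha-1)*x)
y = 3.9*0.51 / (1 + (3.9-1)*0.51)
y = 1.989 / (1 + 1.479)
y = 1.989 / 2.479
y = 0.8023


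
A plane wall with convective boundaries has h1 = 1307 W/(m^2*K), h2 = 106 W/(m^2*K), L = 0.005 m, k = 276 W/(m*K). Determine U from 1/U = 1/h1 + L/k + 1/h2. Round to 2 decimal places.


1/U = 1/h1 + L/k + 1/h2
1/U = 1/1307 + 0.005/276 + 1/106
1/U = 0.0007651109 + 1.81159e-05 + 0.0094339623
1/U = 0.0102171891
U = 97.87 W/(m^2*K)


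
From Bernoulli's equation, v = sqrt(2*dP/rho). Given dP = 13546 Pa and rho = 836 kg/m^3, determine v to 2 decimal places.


v = sqrt(2*dP/rho)
v = sqrt(2*13546/836)
v = sqrt(32.406699)
v = 5.69 m/s


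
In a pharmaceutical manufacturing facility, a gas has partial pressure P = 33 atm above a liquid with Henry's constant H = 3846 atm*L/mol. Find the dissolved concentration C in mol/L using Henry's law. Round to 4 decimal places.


C = P / H
C = 33 / 3846
C = 0.0086 mol/L


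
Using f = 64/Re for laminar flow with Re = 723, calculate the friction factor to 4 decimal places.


f = 64 / Re
f = 64 / 723
f = 0.0885


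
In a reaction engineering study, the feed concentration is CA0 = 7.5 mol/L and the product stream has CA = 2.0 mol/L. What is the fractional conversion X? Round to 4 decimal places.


X = (CA0 - CA) / CA0
X = (7.5 - 2.0) / 7.5
X = 5.5 / 7.5
X = 0.7333


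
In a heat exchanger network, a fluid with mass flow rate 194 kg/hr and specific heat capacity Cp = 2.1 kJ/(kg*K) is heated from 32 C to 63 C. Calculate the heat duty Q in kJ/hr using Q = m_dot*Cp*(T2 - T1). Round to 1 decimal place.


Q = m_dot * Cp * (T2 - T1)
Q = 194 * 2.1 * (63 - 32)
Q = 194 * 2.1 * 31
Q = 12629.4 kJ/hr


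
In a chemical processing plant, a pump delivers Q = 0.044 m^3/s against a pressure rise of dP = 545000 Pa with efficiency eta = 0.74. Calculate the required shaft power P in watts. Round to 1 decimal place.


P = Q * dP / eta
P = 0.044 * 545000 / 0.74
P = 23980.0 / 0.74
P = 32405.4 W


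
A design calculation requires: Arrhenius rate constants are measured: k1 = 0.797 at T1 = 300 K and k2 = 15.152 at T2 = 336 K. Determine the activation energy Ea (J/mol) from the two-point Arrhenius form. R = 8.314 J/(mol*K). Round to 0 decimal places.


Ea = R * ln(k2/k1) / (1/T1 - 1/T2)
ln(k2/k1) = ln(15.152/0.797) = 2.9450331
1/T1 - 1/T2 = 1/300 - 1/336 = 0.000357142857
Ea = 8.314 * 2.9450331 / 0.000357142857
Ea = 68558 J/mol


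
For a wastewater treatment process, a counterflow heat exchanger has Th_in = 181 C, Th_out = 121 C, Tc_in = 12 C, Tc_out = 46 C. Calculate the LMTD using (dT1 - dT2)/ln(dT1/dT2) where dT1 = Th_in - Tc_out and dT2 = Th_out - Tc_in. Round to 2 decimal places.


dT1 = Th_in - Tc_out = 181 - 46 = 135
dT2 = Th_out - Tc_in = 121 - 12 = 109
LMTD = (dT1 - dT2) / ln(dT1/dT2)
LMTD = (135 - 109) / ln(135/109)
LMTD = 121.54 K


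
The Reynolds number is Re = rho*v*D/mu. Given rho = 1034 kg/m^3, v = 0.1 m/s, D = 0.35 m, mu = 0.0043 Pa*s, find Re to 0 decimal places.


Re = rho * v * D / mu
Re = 1034 * 0.1 * 0.35 / 0.0043
Re = 36.19 / 0.0043
Re = 8416


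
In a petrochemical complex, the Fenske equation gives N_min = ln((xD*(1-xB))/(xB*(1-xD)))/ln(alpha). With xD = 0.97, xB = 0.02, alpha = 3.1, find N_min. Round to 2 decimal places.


N_min = ln((xD*(1-xB))/(xB*(1-xD))) / ln(alpha)
Numerator inside ln: 0.9506 / 0.0006 = 1584.333333
ln(1584.333333) = 7.367919
ln(alpha) = ln(3.1) = 1.131402
N_min = 7.367919 / 1.131402 = 6.51


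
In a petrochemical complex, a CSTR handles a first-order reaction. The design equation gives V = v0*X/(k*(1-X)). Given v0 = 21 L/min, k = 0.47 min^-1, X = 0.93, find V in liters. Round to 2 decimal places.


V = v0 * X / (k * (1 - X))
V = 21 * 0.93 / (0.47 * (1 - 0.93))
V = 19.53 / (0.47 * 0.07)
V = 19.53 / 0.0329
V = 593.62 L


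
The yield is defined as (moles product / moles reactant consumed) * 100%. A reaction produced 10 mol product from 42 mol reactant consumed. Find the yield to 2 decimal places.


Yield = (moles product / moles consumed) * 100%
Yield = (10 / 42) * 100
Yield = 0.2381 * 100
Yield = 23.81%


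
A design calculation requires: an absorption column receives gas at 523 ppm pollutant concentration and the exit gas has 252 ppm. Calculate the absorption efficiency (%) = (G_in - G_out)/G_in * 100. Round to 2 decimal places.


Efficiency = (G_in - G_out) / G_in * 100%
Efficiency = (523 - 252) / 523 * 100
Efficiency = 271 / 523 * 100
Efficiency = 51.82%


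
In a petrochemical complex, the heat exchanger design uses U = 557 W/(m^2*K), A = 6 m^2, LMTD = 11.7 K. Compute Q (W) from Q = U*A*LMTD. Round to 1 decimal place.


Q = U * A * LMTD
Q = 557 * 6 * 11.7
Q = 39101.4 W


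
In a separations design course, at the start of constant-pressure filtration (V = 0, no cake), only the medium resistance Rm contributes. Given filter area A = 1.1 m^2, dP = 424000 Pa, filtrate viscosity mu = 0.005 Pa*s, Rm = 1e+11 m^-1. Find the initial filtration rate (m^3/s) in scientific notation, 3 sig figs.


rate = A * dP / (mu * Rm)
rate = 1.1 * 424000 / (0.005 * 1e+11)
rate = 466400.0 / 5.000e+08
rate = 9.33e-04 m^3/s


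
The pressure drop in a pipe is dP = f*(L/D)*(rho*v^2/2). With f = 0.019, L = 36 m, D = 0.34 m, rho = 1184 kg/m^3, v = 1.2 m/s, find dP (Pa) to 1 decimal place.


dP = f * (L/D) * (rho*v^2/2)
dP = 0.019 * (36/0.34) * (1184*1.2^2/2)
L/D = 105.88235294
rho*v^2/2 = 1184*1.44/2 = 852.48
dP = 0.019 * 105.88235294 * 852.48
dP = 1715.0 Pa


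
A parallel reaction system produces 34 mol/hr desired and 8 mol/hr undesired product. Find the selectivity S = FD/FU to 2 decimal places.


S = desired product rate / undesired product rate
S = 34 / 8
S = 4.25


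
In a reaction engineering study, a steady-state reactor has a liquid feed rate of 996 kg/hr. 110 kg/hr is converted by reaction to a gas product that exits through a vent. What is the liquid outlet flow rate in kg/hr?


Steady-state mass balance on the main outlet: F_out = F_in - F_removed
F_out = 996 - 110
F_out = 886 kg/hr


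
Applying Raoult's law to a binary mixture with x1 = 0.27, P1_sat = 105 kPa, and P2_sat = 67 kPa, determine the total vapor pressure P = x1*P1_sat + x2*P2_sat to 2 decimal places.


P = x1*P1_sat + x2*P2_sat
x2 = 1 - x1 = 1 - 0.27 = 0.73
P = 0.27*105 + 0.73*67
P = 28.35 + 48.91
P = 77.26 kPa


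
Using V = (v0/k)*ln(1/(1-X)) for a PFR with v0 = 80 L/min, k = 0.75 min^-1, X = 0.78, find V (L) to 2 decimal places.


V = (v0/k) * ln(1/(1-X))
V = (80/0.75) * ln(1/(1-0.78))
V = 106.666667 * ln(4.545455)
V = 106.666667 * 1.514128
V = 161.51 L


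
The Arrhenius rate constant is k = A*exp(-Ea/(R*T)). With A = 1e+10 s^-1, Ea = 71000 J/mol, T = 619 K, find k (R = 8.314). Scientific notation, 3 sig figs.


k = A * exp(-Ea/(R*T))
k = 1e+10 * exp(-71000 / (8.314 * 619))
k = 1e+10 * exp(-13.796143)
k = 1.02e+04


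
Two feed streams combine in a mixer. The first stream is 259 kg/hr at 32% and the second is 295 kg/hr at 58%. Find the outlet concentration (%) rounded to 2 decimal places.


Mass balance on solute: F1*x1 + F2*x2 = F3*x3
F3 = F1 + F2 = 259 + 295 = 554 kg/hr
x3 = (F1*x1 + F2*x2)/F3
x3 = (259*0.32 + 295*0.58) / 554
x3 = 45.84%


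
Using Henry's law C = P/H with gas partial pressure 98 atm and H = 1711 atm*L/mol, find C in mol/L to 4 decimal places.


C = P / H
C = 98 / 1711
C = 0.0573 mol/L


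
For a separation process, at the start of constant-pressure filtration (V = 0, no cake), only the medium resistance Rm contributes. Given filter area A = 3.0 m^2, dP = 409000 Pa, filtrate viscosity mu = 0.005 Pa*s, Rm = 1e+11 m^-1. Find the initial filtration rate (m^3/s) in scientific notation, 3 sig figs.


rate = A * dP / (mu * Rm)
rate = 3.0 * 409000 / (0.005 * 1e+11)
rate = 1227000.0 / 5.000e+08
rate = 2.45e-03 m^3/s


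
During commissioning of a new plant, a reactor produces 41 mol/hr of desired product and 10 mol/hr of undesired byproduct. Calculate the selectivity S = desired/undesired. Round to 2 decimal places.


S = desired product rate / undesired product rate
S = 41 / 10
S = 4.10


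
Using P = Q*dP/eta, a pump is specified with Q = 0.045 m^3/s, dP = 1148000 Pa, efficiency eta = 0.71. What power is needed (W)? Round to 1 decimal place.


P = Q * dP / eta
P = 0.045 * 1148000 / 0.71
P = 51660.0 / 0.71
P = 72760.6 W


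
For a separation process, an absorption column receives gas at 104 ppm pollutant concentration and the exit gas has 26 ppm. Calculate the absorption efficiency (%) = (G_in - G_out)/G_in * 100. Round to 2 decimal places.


Efficiency = (G_in - G_out) / G_in * 100%
Efficiency = (104 - 26) / 104 * 100
Efficiency = 78 / 104 * 100
Efficiency = 75.00%


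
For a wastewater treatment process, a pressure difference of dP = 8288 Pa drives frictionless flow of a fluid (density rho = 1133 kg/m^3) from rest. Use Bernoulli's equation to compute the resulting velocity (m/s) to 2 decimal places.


v = sqrt(2*dP/rho)
v = sqrt(2*8288/1133)
v = sqrt(14.630185)
v = 3.82 m/s


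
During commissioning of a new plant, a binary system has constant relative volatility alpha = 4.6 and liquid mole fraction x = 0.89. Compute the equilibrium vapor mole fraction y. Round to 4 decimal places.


y = alpha*x / (1 + (alpha-1)*x)
y = 4.6*0.89 / (1 + (4.6-1)*0.89)
y = 4.094 / (1 + 3.204)
y = 4.094 / 4.204
y = 0.9738


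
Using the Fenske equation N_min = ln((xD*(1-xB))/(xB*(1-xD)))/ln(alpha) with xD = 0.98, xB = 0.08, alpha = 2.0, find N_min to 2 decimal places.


N_min = ln((xD*(1-xB))/(xB*(1-xD))) / ln(alpha)
Numerator inside ln: 0.9016 / 0.0016 = 563.5
ln(563.5) = 6.334167
ln(alpha) = ln(2.0) = 0.693147
N_min = 6.334167 / 0.693147 = 9.14


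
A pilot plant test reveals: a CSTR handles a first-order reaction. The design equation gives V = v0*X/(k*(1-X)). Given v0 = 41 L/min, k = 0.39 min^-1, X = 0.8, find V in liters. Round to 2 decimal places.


V = v0 * X / (k * (1 - X))
V = 41 * 0.8 / (0.39 * (1 - 0.8))
V = 32.8 / (0.39 * 0.2)
V = 32.8 / 0.078
V = 420.51 L


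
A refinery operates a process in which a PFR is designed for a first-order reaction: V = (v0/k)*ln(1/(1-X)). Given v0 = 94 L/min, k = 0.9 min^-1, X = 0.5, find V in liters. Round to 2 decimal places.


V = (v0/k) * ln(1/(1-X))
V = (94/0.9) * ln(1/(1-0.5))
V = 104.444444 * ln(2.0)
V = 104.444444 * 0.693147
V = 72.40 L


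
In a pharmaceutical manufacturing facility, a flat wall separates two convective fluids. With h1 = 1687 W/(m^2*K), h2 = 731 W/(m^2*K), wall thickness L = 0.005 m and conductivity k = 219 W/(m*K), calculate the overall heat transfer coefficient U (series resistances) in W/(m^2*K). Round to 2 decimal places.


1/U = 1/h1 + L/k + 1/h2
1/U = 1/1687 + 0.005/219 + 1/731
1/U = 0.0005927682 + 2.28311e-05 + 0.0013679891
1/U = 0.0019835884
U = 504.14 W/(m^2*K)


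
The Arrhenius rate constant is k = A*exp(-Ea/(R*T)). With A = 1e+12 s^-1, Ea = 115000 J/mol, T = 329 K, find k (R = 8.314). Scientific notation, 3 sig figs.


k = A * exp(-Ea/(R*T))
k = 1e+12 * exp(-115000 / (8.314 * 329))
k = 1e+12 * exp(-42.042828)
k = 5.51e-07


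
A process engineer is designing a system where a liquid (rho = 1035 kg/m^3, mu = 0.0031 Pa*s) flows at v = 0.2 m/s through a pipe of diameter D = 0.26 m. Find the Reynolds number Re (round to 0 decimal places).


Re = rho * v * D / mu
Re = 1035 * 0.2 * 0.26 / 0.0031
Re = 53.82 / 0.0031
Re = 17361


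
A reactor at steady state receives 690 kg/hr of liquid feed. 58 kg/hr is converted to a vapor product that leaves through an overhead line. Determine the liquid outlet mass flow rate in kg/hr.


Steady-state mass balance on the main outlet: F_out = F_in - F_removed
F_out = 690 - 58
F_out = 632 kg/hr
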